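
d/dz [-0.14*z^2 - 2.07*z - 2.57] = -0.28*z - 2.07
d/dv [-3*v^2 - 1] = -6*v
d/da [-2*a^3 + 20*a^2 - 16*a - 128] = -6*a^2 + 40*a - 16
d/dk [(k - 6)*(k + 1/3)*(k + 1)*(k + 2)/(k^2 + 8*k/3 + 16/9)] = 6*(9*k^4 + 12*k^3 - 48*k^2 - 126*k - 68)/(27*k^3 + 108*k^2 + 144*k + 64)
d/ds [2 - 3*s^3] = -9*s^2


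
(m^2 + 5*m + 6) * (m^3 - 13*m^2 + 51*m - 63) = m^5 - 8*m^4 - 8*m^3 + 114*m^2 - 9*m - 378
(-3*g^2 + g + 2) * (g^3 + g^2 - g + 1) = -3*g^5 - 2*g^4 + 6*g^3 - 2*g^2 - g + 2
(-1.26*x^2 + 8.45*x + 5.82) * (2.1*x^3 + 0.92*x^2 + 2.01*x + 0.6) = -2.646*x^5 + 16.5858*x^4 + 17.4634*x^3 + 21.5829*x^2 + 16.7682*x + 3.492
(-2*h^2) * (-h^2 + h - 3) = 2*h^4 - 2*h^3 + 6*h^2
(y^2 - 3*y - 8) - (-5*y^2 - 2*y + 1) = 6*y^2 - y - 9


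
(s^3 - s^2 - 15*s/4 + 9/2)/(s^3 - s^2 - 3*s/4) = (2*s^2 + s - 6)/(s*(2*s + 1))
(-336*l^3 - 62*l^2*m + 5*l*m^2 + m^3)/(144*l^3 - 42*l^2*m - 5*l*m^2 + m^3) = (-7*l - m)/(3*l - m)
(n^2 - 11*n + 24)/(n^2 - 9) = (n - 8)/(n + 3)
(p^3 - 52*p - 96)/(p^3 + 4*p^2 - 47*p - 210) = (p^2 - 6*p - 16)/(p^2 - 2*p - 35)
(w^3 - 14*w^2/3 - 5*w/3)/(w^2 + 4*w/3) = (3*w^2 - 14*w - 5)/(3*w + 4)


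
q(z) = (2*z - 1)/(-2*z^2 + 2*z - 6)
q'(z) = (2*z - 1)*(4*z - 2)/(-2*z^2 + 2*z - 6)^2 + 2/(-2*z^2 + 2*z - 6)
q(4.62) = -0.21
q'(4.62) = 0.04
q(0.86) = -0.13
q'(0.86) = -0.32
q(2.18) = -0.30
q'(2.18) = 0.00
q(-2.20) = 0.27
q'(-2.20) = 0.05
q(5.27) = -0.19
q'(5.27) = 0.03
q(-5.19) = 0.16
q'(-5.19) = 0.02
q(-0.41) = 0.25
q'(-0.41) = -0.15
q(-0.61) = 0.28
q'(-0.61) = -0.10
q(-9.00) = 0.10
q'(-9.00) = 0.01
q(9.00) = -0.11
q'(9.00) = 0.01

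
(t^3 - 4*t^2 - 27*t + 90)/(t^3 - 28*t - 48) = (t^2 + 2*t - 15)/(t^2 + 6*t + 8)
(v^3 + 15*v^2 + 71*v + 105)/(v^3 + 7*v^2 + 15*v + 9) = (v^2 + 12*v + 35)/(v^2 + 4*v + 3)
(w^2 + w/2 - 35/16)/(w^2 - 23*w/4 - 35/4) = (-16*w^2 - 8*w + 35)/(4*(-4*w^2 + 23*w + 35))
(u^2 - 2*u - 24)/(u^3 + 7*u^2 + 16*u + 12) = (u^2 - 2*u - 24)/(u^3 + 7*u^2 + 16*u + 12)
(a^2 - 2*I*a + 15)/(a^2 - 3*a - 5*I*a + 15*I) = (a + 3*I)/(a - 3)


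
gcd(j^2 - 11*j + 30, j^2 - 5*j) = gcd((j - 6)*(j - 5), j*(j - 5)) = j - 5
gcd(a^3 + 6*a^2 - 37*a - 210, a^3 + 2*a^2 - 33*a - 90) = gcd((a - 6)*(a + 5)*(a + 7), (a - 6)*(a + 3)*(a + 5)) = a^2 - a - 30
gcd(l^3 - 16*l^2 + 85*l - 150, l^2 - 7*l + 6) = l - 6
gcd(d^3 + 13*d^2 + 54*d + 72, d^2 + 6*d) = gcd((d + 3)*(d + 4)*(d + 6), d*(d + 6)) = d + 6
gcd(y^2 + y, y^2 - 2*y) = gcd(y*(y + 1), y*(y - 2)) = y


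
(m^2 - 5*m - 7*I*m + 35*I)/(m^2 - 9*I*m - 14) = (m - 5)/(m - 2*I)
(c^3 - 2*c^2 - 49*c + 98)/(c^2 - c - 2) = (c^2 - 49)/(c + 1)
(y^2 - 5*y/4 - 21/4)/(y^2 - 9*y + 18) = (y + 7/4)/(y - 6)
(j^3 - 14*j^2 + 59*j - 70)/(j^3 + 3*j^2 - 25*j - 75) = (j^2 - 9*j + 14)/(j^2 + 8*j + 15)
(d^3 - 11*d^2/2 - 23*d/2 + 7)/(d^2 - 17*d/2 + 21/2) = (2*d^2 + 3*d - 2)/(2*d - 3)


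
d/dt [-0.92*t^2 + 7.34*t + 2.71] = 7.34 - 1.84*t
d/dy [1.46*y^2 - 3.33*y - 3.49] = 2.92*y - 3.33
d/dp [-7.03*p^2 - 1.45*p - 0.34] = -14.06*p - 1.45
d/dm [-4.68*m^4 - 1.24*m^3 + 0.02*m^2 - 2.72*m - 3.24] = -18.72*m^3 - 3.72*m^2 + 0.04*m - 2.72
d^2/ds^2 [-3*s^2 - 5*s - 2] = -6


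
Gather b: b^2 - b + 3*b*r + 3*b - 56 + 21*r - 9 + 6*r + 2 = b^2 + b*(3*r + 2) + 27*r - 63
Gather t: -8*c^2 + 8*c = -8*c^2 + 8*c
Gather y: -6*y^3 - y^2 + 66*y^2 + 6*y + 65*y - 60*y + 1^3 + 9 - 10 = -6*y^3 + 65*y^2 + 11*y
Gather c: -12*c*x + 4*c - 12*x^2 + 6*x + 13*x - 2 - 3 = c*(4 - 12*x) - 12*x^2 + 19*x - 5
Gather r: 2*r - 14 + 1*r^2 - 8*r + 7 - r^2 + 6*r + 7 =0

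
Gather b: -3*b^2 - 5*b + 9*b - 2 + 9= -3*b^2 + 4*b + 7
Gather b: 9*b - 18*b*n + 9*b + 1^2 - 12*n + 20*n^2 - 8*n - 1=b*(18 - 18*n) + 20*n^2 - 20*n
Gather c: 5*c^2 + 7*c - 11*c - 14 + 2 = 5*c^2 - 4*c - 12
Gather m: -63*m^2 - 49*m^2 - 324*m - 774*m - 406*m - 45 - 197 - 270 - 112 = -112*m^2 - 1504*m - 624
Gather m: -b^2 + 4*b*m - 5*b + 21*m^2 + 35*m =-b^2 - 5*b + 21*m^2 + m*(4*b + 35)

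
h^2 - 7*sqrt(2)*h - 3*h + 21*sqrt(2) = (h - 3)*(h - 7*sqrt(2))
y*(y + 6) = y^2 + 6*y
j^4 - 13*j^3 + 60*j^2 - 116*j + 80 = (j - 5)*(j - 4)*(j - 2)^2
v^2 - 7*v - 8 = (v - 8)*(v + 1)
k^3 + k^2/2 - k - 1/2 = (k - 1)*(k + 1/2)*(k + 1)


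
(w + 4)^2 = w^2 + 8*w + 16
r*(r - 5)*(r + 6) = r^3 + r^2 - 30*r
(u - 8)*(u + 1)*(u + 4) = u^3 - 3*u^2 - 36*u - 32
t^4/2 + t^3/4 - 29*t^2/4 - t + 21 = (t/2 + 1)*(t - 3)*(t - 2)*(t + 7/2)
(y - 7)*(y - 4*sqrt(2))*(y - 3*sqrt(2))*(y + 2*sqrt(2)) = y^4 - 5*sqrt(2)*y^3 - 7*y^3 - 4*y^2 + 35*sqrt(2)*y^2 + 28*y + 48*sqrt(2)*y - 336*sqrt(2)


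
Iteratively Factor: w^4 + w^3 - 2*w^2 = (w)*(w^3 + w^2 - 2*w) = w*(w + 2)*(w^2 - w) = w*(w - 1)*(w + 2)*(w)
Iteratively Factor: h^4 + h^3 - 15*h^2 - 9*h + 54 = (h - 3)*(h^3 + 4*h^2 - 3*h - 18) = (h - 3)*(h + 3)*(h^2 + h - 6) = (h - 3)*(h - 2)*(h + 3)*(h + 3)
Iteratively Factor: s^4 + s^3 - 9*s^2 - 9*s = (s + 1)*(s^3 - 9*s) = (s - 3)*(s + 1)*(s^2 + 3*s) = s*(s - 3)*(s + 1)*(s + 3)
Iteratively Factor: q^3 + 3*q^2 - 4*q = (q)*(q^2 + 3*q - 4) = q*(q + 4)*(q - 1)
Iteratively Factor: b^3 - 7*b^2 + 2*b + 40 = (b + 2)*(b^2 - 9*b + 20) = (b - 5)*(b + 2)*(b - 4)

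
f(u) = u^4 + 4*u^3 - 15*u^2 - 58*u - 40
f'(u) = 4*u^3 + 12*u^2 - 30*u - 58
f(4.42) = 137.67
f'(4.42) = 389.24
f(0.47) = -70.11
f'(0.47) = -69.03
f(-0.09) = -34.90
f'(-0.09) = -55.21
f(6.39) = 1687.83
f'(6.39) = 1283.95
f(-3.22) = -34.81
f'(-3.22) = 29.48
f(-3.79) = -47.07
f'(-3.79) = 10.31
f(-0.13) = -32.72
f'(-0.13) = -53.91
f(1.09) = -114.45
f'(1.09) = -71.26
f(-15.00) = 34580.00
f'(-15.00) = -10408.00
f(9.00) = 7700.00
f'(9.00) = 3560.00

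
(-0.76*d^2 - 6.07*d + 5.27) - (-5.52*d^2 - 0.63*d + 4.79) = 4.76*d^2 - 5.44*d + 0.48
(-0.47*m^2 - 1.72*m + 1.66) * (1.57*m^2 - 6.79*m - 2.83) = -0.7379*m^4 + 0.4909*m^3 + 15.6151*m^2 - 6.4038*m - 4.6978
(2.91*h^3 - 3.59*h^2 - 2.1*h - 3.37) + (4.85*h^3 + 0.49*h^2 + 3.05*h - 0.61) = 7.76*h^3 - 3.1*h^2 + 0.95*h - 3.98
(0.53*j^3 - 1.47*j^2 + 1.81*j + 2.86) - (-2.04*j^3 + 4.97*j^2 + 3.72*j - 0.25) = 2.57*j^3 - 6.44*j^2 - 1.91*j + 3.11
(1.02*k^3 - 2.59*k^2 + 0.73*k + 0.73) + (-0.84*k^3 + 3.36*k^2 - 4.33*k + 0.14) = 0.18*k^3 + 0.77*k^2 - 3.6*k + 0.87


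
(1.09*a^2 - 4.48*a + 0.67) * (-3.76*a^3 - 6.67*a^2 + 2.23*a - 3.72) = -4.0984*a^5 + 9.5745*a^4 + 29.7931*a^3 - 18.5141*a^2 + 18.1597*a - 2.4924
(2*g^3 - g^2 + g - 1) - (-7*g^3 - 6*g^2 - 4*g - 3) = 9*g^3 + 5*g^2 + 5*g + 2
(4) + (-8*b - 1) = 3 - 8*b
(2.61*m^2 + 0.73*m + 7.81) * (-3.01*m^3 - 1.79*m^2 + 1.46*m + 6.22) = -7.8561*m^5 - 6.8692*m^4 - 21.0042*m^3 + 3.3201*m^2 + 15.9432*m + 48.5782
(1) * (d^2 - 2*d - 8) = d^2 - 2*d - 8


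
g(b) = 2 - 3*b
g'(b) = -3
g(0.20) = 1.40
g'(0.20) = -3.00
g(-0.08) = 2.24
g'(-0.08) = -3.00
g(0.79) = -0.37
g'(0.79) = -3.00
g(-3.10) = 11.30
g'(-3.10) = -3.00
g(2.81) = -6.43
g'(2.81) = -3.00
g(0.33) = 1.01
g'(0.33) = -3.00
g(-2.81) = 10.43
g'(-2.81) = -3.00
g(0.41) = 0.77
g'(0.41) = -3.00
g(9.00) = -25.00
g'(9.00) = -3.00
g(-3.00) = 11.00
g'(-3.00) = -3.00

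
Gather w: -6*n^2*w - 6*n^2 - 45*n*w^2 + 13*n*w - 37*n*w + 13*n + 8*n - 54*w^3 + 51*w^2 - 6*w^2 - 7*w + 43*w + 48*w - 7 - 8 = -6*n^2 + 21*n - 54*w^3 + w^2*(45 - 45*n) + w*(-6*n^2 - 24*n + 84) - 15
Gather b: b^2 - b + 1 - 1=b^2 - b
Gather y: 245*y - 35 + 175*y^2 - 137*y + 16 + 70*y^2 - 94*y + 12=245*y^2 + 14*y - 7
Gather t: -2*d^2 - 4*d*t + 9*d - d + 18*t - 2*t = -2*d^2 + 8*d + t*(16 - 4*d)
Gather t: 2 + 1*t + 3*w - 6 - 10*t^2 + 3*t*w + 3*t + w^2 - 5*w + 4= -10*t^2 + t*(3*w + 4) + w^2 - 2*w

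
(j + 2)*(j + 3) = j^2 + 5*j + 6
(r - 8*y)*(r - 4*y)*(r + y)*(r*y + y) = r^4*y - 11*r^3*y^2 + r^3*y + 20*r^2*y^3 - 11*r^2*y^2 + 32*r*y^4 + 20*r*y^3 + 32*y^4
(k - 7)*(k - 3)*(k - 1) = k^3 - 11*k^2 + 31*k - 21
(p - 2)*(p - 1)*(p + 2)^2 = p^4 + p^3 - 6*p^2 - 4*p + 8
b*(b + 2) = b^2 + 2*b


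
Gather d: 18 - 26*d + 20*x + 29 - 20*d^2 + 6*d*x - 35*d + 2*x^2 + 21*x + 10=-20*d^2 + d*(6*x - 61) + 2*x^2 + 41*x + 57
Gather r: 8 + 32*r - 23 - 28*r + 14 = 4*r - 1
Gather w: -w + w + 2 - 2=0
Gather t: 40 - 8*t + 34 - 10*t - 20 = 54 - 18*t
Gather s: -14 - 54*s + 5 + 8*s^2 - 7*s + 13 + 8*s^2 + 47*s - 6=16*s^2 - 14*s - 2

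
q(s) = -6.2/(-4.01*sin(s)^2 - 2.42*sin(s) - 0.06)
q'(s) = -6.2*(8.02*sin(s)*cos(s) + 2.42*cos(s))/(-4.01*sin(s)^2 - 2.42*sin(s) - 0.06)^2 = -(49.724*sin(s) + 15.004)*cos(s)/(4.01*sin(s)^2 + 2.42*sin(s) + 0.06)^2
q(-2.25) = 10.25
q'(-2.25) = -40.69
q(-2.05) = 5.79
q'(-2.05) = -11.72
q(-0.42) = -23.84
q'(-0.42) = 71.18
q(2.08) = 1.19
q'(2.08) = 1.04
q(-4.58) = 0.97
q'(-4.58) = 0.21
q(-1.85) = 4.31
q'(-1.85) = -4.36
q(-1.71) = 3.88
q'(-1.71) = -1.86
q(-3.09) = -114.53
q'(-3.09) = 4239.21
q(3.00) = 12.88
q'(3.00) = 94.08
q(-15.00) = 34.06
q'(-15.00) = -397.35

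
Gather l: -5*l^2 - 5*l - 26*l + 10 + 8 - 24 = -5*l^2 - 31*l - 6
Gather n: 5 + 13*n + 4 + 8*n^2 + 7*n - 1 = 8*n^2 + 20*n + 8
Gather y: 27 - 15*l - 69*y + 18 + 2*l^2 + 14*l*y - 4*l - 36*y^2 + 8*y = 2*l^2 - 19*l - 36*y^2 + y*(14*l - 61) + 45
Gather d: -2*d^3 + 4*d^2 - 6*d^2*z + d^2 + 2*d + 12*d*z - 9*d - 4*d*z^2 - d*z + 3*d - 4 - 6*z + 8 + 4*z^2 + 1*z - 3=-2*d^3 + d^2*(5 - 6*z) + d*(-4*z^2 + 11*z - 4) + 4*z^2 - 5*z + 1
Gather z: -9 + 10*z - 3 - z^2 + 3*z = -z^2 + 13*z - 12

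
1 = 1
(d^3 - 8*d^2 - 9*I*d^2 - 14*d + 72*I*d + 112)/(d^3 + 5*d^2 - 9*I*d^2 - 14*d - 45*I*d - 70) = (d - 8)/(d + 5)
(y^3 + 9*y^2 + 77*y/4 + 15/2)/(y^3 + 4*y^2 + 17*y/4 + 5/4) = (y + 6)/(y + 1)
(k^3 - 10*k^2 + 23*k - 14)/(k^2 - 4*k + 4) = (k^2 - 8*k + 7)/(k - 2)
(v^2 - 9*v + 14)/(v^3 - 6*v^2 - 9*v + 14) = (v - 2)/(v^2 + v - 2)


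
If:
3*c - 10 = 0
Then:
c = 10/3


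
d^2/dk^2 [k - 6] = 0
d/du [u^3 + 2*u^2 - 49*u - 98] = 3*u^2 + 4*u - 49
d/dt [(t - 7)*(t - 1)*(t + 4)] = 3*t^2 - 8*t - 25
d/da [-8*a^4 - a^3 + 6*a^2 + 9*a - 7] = -32*a^3 - 3*a^2 + 12*a + 9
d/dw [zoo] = 0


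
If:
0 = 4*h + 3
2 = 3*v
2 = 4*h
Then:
No Solution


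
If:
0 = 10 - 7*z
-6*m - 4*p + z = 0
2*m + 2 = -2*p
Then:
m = 19/7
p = -26/7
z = 10/7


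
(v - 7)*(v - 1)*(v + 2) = v^3 - 6*v^2 - 9*v + 14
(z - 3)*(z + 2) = z^2 - z - 6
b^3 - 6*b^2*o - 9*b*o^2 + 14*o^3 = (b - 7*o)*(b - o)*(b + 2*o)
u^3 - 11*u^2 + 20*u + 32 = (u - 8)*(u - 4)*(u + 1)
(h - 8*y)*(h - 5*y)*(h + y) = h^3 - 12*h^2*y + 27*h*y^2 + 40*y^3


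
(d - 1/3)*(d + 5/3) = d^2 + 4*d/3 - 5/9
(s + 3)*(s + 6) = s^2 + 9*s + 18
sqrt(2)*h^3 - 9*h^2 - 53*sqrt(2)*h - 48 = (h - 8*sqrt(2))*(h + 3*sqrt(2))*(sqrt(2)*h + 1)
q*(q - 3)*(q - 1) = q^3 - 4*q^2 + 3*q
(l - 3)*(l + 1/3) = l^2 - 8*l/3 - 1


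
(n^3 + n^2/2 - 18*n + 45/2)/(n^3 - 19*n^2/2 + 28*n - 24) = (n^2 + 2*n - 15)/(n^2 - 8*n + 16)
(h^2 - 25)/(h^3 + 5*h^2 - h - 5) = (h - 5)/(h^2 - 1)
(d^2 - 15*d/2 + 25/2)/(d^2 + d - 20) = (d^2 - 15*d/2 + 25/2)/(d^2 + d - 20)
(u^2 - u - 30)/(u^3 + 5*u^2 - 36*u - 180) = 1/(u + 6)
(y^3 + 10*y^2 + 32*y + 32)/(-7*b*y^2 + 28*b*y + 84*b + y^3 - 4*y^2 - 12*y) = (y^2 + 8*y + 16)/(-7*b*y + 42*b + y^2 - 6*y)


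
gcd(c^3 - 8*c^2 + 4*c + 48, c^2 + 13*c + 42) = 1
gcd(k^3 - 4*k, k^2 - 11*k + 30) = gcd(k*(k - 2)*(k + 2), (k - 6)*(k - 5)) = 1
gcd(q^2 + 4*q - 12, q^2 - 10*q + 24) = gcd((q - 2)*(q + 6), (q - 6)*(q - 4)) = 1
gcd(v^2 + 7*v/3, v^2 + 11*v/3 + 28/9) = v + 7/3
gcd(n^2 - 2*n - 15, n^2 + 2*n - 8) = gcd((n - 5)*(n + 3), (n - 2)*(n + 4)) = 1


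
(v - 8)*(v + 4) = v^2 - 4*v - 32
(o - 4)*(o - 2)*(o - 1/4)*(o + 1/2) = o^4 - 23*o^3/4 + 51*o^2/8 + 11*o/4 - 1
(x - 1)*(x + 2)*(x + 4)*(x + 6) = x^4 + 11*x^3 + 32*x^2 + 4*x - 48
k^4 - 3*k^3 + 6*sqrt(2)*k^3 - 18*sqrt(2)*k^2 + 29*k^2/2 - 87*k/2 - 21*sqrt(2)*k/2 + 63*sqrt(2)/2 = (k - 3)*(k - sqrt(2)/2)*(k + 3*sqrt(2))*(k + 7*sqrt(2)/2)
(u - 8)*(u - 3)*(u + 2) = u^3 - 9*u^2 + 2*u + 48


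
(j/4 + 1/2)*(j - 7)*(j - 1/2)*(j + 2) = j^4/4 - 7*j^3/8 - 45*j^2/8 - 4*j + 7/2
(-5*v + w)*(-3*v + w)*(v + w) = 15*v^3 + 7*v^2*w - 7*v*w^2 + w^3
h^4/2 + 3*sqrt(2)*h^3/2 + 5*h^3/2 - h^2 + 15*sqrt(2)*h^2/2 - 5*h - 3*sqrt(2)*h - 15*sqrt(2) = (h/2 + sqrt(2)/2)*(h + 5)*(h - sqrt(2))*(h + 3*sqrt(2))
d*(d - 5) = d^2 - 5*d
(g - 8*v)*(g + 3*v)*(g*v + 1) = g^3*v - 5*g^2*v^2 + g^2 - 24*g*v^3 - 5*g*v - 24*v^2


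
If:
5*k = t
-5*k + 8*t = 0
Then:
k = 0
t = 0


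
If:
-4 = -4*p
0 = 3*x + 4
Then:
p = 1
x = -4/3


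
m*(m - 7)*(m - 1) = m^3 - 8*m^2 + 7*m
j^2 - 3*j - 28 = (j - 7)*(j + 4)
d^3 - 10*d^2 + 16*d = d*(d - 8)*(d - 2)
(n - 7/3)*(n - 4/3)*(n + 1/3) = n^3 - 10*n^2/3 + 17*n/9 + 28/27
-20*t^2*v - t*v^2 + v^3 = v*(-5*t + v)*(4*t + v)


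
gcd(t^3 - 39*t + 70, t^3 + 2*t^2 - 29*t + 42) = t^2 + 5*t - 14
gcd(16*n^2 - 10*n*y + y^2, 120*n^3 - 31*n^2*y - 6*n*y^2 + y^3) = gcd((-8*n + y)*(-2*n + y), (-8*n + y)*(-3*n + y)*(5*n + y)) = -8*n + y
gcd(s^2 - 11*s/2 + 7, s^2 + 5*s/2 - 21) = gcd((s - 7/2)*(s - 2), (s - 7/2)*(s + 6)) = s - 7/2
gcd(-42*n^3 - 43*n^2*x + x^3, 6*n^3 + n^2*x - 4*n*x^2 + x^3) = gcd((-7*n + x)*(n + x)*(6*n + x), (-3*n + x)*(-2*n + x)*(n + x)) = n + x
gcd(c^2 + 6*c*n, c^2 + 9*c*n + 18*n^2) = c + 6*n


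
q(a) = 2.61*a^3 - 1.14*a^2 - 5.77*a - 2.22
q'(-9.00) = 648.98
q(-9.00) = -1945.32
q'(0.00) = -5.77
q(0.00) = -2.22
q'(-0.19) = -5.05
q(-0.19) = -1.18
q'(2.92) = 54.33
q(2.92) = 36.19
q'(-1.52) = 15.79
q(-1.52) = -5.25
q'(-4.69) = 177.15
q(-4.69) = -269.49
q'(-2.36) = 43.22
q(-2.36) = -29.26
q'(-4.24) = 144.66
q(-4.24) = -197.20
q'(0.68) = -3.70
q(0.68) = -5.85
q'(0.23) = -5.88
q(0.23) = -3.58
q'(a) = 7.83*a^2 - 2.28*a - 5.77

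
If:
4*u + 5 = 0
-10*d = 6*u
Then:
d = 3/4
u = -5/4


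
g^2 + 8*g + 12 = (g + 2)*(g + 6)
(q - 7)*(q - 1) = q^2 - 8*q + 7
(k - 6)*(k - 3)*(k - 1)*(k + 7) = k^4 - 3*k^3 - 43*k^2 + 171*k - 126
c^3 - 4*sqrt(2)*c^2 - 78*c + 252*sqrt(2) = (c - 7*sqrt(2))*(c - 3*sqrt(2))*(c + 6*sqrt(2))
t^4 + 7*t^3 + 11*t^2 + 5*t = t*(t + 1)^2*(t + 5)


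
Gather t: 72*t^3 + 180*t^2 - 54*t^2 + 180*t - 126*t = 72*t^3 + 126*t^2 + 54*t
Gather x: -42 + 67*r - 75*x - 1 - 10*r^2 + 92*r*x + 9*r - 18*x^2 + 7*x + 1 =-10*r^2 + 76*r - 18*x^2 + x*(92*r - 68) - 42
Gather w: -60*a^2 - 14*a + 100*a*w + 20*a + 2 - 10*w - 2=-60*a^2 + 6*a + w*(100*a - 10)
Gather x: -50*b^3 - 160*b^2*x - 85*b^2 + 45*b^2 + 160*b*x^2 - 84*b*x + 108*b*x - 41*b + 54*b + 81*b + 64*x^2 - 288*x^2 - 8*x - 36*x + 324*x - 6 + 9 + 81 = -50*b^3 - 40*b^2 + 94*b + x^2*(160*b - 224) + x*(-160*b^2 + 24*b + 280) + 84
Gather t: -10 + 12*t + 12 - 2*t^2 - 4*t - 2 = -2*t^2 + 8*t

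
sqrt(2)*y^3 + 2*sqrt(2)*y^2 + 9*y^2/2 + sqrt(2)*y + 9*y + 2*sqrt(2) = (y + 2)*(y + 2*sqrt(2))*(sqrt(2)*y + 1/2)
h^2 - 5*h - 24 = (h - 8)*(h + 3)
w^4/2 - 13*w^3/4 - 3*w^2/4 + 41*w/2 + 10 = (w/2 + 1)*(w - 5)*(w - 4)*(w + 1/2)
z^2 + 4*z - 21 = (z - 3)*(z + 7)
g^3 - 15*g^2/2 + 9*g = g*(g - 6)*(g - 3/2)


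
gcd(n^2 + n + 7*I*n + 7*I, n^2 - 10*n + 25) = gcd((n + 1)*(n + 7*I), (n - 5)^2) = 1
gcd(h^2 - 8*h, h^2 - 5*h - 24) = h - 8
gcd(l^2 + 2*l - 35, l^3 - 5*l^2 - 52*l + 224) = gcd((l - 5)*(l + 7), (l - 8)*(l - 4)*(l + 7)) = l + 7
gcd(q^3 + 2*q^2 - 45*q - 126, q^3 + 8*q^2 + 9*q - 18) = q^2 + 9*q + 18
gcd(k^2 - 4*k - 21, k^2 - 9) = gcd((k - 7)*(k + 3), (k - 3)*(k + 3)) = k + 3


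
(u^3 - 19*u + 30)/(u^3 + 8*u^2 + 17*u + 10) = (u^2 - 5*u + 6)/(u^2 + 3*u + 2)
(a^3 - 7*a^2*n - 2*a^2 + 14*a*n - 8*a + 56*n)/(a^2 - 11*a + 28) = (a^2 - 7*a*n + 2*a - 14*n)/(a - 7)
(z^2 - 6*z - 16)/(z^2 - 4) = (z - 8)/(z - 2)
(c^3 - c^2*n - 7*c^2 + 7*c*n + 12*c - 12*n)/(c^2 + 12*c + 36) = (c^3 - c^2*n - 7*c^2 + 7*c*n + 12*c - 12*n)/(c^2 + 12*c + 36)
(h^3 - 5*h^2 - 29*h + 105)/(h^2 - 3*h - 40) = (h^2 - 10*h + 21)/(h - 8)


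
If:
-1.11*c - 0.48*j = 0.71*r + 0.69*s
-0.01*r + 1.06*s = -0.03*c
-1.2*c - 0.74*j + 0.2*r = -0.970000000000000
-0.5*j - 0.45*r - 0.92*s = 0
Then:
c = 0.20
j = 0.76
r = -0.82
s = -0.01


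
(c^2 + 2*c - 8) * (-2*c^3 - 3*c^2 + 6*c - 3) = -2*c^5 - 7*c^4 + 16*c^3 + 33*c^2 - 54*c + 24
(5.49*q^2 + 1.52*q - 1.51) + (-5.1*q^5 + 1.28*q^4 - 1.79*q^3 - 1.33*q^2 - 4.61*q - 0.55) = -5.1*q^5 + 1.28*q^4 - 1.79*q^3 + 4.16*q^2 - 3.09*q - 2.06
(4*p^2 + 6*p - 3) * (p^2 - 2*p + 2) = 4*p^4 - 2*p^3 - 7*p^2 + 18*p - 6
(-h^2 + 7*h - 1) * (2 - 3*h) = 3*h^3 - 23*h^2 + 17*h - 2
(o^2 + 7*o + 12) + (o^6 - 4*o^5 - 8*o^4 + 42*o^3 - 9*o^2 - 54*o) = o^6 - 4*o^5 - 8*o^4 + 42*o^3 - 8*o^2 - 47*o + 12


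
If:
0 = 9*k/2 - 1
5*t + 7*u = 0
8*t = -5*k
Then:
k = 2/9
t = -5/36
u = 25/252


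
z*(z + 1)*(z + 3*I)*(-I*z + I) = -I*z^4 + 3*z^3 + I*z^2 - 3*z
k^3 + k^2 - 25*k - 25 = (k - 5)*(k + 1)*(k + 5)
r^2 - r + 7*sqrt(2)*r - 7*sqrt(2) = (r - 1)*(r + 7*sqrt(2))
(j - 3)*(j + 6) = j^2 + 3*j - 18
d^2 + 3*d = d*(d + 3)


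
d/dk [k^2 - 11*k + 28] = 2*k - 11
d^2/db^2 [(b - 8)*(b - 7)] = 2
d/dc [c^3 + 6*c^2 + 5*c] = 3*c^2 + 12*c + 5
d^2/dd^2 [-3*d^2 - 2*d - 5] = -6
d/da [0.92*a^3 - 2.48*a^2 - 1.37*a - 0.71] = 2.76*a^2 - 4.96*a - 1.37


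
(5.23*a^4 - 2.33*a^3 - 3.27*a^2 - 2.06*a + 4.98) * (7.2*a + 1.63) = 37.656*a^5 - 8.2511*a^4 - 27.3419*a^3 - 20.1621*a^2 + 32.4982*a + 8.1174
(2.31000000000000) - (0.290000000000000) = 2.02000000000000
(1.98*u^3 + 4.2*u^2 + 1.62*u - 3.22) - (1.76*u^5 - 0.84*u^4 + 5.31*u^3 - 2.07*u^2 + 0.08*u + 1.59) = -1.76*u^5 + 0.84*u^4 - 3.33*u^3 + 6.27*u^2 + 1.54*u - 4.81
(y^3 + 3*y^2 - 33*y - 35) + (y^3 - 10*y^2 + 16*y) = 2*y^3 - 7*y^2 - 17*y - 35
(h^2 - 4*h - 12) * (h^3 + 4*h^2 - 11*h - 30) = h^5 - 39*h^3 - 34*h^2 + 252*h + 360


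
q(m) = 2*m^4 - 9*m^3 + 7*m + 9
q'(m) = 8*m^3 - 27*m^2 + 7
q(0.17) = 10.15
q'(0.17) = 6.26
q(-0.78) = 8.55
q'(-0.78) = -13.22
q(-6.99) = 7808.48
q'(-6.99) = -4044.48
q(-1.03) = 13.88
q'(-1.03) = -30.39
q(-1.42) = 32.96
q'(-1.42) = -70.35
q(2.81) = -46.33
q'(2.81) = -28.69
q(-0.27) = 7.30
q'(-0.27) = 4.87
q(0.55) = 11.54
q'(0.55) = 0.16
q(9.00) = 6633.00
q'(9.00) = 3652.00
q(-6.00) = 4503.00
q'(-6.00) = -2693.00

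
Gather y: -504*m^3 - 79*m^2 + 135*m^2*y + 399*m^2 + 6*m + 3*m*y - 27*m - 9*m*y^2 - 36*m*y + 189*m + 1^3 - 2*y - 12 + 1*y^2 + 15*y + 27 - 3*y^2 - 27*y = -504*m^3 + 320*m^2 + 168*m + y^2*(-9*m - 2) + y*(135*m^2 - 33*m - 14) + 16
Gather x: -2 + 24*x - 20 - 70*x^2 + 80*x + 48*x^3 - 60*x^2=48*x^3 - 130*x^2 + 104*x - 22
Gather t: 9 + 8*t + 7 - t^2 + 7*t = -t^2 + 15*t + 16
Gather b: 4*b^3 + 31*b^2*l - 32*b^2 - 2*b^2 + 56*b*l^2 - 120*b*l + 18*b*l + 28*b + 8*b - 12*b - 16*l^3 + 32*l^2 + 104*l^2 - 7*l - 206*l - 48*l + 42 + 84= 4*b^3 + b^2*(31*l - 34) + b*(56*l^2 - 102*l + 24) - 16*l^3 + 136*l^2 - 261*l + 126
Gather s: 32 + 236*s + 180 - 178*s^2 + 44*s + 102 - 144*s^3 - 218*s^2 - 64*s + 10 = -144*s^3 - 396*s^2 + 216*s + 324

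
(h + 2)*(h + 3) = h^2 + 5*h + 6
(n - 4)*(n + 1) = n^2 - 3*n - 4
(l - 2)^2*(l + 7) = l^3 + 3*l^2 - 24*l + 28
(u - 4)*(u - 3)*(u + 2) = u^3 - 5*u^2 - 2*u + 24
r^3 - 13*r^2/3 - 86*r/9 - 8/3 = (r - 6)*(r + 1/3)*(r + 4/3)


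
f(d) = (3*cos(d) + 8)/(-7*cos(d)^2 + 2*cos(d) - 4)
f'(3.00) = 0.10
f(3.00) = -0.39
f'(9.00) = 0.34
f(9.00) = -0.45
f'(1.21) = -0.76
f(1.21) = -2.17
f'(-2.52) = -0.58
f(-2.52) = -0.54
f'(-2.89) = -0.19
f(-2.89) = -0.41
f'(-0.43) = 0.60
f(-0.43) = -1.35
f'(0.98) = -1.33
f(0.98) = -1.91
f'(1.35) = 0.16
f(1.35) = -2.22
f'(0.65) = -0.96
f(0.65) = -1.52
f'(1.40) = 0.55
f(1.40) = -2.20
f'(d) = (-14*sin(d)*cos(d) + 2*sin(d))*(3*cos(d) + 8)/(-7*cos(d)^2 + 2*cos(d) - 4)^2 - 3*sin(d)/(-7*cos(d)^2 + 2*cos(d) - 4) = 7*(-3*cos(d)^2 - 16*cos(d) + 4)*sin(d)/(7*sin(d)^2 + 2*cos(d) - 11)^2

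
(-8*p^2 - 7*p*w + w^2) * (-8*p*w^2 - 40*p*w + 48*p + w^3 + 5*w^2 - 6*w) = 64*p^3*w^2 + 320*p^3*w - 384*p^3 + 48*p^2*w^3 + 240*p^2*w^2 - 288*p^2*w - 15*p*w^4 - 75*p*w^3 + 90*p*w^2 + w^5 + 5*w^4 - 6*w^3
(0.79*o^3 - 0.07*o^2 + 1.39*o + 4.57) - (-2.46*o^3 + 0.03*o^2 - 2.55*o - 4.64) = 3.25*o^3 - 0.1*o^2 + 3.94*o + 9.21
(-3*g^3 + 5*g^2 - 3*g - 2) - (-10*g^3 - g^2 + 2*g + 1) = 7*g^3 + 6*g^2 - 5*g - 3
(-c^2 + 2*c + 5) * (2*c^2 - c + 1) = -2*c^4 + 5*c^3 + 7*c^2 - 3*c + 5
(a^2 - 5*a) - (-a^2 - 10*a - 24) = 2*a^2 + 5*a + 24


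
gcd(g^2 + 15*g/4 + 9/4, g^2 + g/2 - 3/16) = g + 3/4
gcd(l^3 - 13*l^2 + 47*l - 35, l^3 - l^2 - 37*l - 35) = l - 7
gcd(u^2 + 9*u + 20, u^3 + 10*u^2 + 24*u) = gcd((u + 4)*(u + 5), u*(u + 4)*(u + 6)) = u + 4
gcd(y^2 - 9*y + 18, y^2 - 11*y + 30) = y - 6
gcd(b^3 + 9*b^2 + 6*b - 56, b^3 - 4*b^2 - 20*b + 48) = b^2 + 2*b - 8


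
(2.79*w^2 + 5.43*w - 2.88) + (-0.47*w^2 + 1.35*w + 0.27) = 2.32*w^2 + 6.78*w - 2.61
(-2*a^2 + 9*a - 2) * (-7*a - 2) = 14*a^3 - 59*a^2 - 4*a + 4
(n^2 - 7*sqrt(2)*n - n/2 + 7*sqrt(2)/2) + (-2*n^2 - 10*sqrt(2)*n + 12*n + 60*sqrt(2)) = -n^2 - 17*sqrt(2)*n + 23*n/2 + 127*sqrt(2)/2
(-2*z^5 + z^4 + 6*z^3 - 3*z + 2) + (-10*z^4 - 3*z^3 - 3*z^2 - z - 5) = -2*z^5 - 9*z^4 + 3*z^3 - 3*z^2 - 4*z - 3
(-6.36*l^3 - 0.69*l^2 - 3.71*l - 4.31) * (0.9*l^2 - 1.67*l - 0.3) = -5.724*l^5 + 10.0002*l^4 - 0.2787*l^3 + 2.5237*l^2 + 8.3107*l + 1.293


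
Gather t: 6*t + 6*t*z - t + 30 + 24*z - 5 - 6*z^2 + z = t*(6*z + 5) - 6*z^2 + 25*z + 25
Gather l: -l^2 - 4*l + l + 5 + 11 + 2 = -l^2 - 3*l + 18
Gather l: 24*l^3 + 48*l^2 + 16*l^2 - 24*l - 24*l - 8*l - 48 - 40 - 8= 24*l^3 + 64*l^2 - 56*l - 96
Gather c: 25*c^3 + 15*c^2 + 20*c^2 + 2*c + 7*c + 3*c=25*c^3 + 35*c^2 + 12*c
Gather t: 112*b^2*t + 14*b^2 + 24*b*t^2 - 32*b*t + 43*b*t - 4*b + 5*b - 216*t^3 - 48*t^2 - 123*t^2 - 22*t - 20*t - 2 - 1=14*b^2 + b - 216*t^3 + t^2*(24*b - 171) + t*(112*b^2 + 11*b - 42) - 3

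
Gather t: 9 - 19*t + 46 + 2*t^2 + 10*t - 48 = 2*t^2 - 9*t + 7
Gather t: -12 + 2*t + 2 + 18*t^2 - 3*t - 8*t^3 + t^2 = -8*t^3 + 19*t^2 - t - 10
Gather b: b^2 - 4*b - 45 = b^2 - 4*b - 45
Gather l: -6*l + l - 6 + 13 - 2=5 - 5*l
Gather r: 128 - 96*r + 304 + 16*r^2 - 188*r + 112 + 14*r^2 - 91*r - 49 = 30*r^2 - 375*r + 495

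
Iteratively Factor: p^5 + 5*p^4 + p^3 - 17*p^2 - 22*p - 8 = (p + 1)*(p^4 + 4*p^3 - 3*p^2 - 14*p - 8) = (p + 1)^2*(p^3 + 3*p^2 - 6*p - 8) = (p - 2)*(p + 1)^2*(p^2 + 5*p + 4) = (p - 2)*(p + 1)^2*(p + 4)*(p + 1)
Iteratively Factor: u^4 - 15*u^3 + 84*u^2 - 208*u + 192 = (u - 3)*(u^3 - 12*u^2 + 48*u - 64) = (u - 4)*(u - 3)*(u^2 - 8*u + 16) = (u - 4)^2*(u - 3)*(u - 4)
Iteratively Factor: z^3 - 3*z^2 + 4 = (z + 1)*(z^2 - 4*z + 4) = (z - 2)*(z + 1)*(z - 2)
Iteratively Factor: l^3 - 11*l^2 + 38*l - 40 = (l - 5)*(l^2 - 6*l + 8) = (l - 5)*(l - 2)*(l - 4)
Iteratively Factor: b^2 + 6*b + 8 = (b + 4)*(b + 2)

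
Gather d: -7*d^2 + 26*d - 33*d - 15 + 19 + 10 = -7*d^2 - 7*d + 14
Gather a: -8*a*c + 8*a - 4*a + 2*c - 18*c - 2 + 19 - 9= a*(4 - 8*c) - 16*c + 8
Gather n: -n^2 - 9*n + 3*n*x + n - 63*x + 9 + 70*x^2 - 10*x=-n^2 + n*(3*x - 8) + 70*x^2 - 73*x + 9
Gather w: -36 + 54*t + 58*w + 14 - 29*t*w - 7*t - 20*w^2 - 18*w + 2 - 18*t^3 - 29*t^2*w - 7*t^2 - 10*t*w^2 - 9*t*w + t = -18*t^3 - 7*t^2 + 48*t + w^2*(-10*t - 20) + w*(-29*t^2 - 38*t + 40) - 20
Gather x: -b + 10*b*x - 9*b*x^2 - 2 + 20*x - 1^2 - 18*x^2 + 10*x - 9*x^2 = -b + x^2*(-9*b - 27) + x*(10*b + 30) - 3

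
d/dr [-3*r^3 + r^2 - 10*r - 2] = -9*r^2 + 2*r - 10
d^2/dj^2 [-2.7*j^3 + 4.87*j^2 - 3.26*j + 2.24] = 9.74 - 16.2*j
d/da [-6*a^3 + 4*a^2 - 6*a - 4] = -18*a^2 + 8*a - 6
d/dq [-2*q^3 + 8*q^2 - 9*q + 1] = -6*q^2 + 16*q - 9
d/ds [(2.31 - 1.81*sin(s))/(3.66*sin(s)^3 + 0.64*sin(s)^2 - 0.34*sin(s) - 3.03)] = (13.2492*sin(s)^3 - 24.2054*sin(s)^2 - 2.9568*sin(s) + 6.2697)*cos(s)/(13.3956*sin(s)^6 + 4.6848*sin(s)^5 - 2.0792*sin(s)^4 - 22.6148*sin(s)^3 - 3.7628*sin(s)^2 + 2.0604*sin(s) + 9.1809)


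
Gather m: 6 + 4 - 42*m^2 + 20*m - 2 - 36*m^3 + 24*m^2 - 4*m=-36*m^3 - 18*m^2 + 16*m + 8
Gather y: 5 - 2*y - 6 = -2*y - 1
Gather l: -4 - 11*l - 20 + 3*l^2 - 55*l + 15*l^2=18*l^2 - 66*l - 24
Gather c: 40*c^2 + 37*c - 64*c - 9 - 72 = 40*c^2 - 27*c - 81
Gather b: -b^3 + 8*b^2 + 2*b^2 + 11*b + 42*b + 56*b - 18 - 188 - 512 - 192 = -b^3 + 10*b^2 + 109*b - 910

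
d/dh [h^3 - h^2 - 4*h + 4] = 3*h^2 - 2*h - 4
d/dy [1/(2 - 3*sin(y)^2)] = 12*sin(2*y)/(3*cos(2*y) + 1)^2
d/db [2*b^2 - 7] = 4*b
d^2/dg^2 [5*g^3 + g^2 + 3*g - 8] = 30*g + 2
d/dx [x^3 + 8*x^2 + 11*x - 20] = 3*x^2 + 16*x + 11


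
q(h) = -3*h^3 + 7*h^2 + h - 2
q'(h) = -9*h^2 + 14*h + 1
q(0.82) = 1.87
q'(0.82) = 6.43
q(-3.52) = 212.06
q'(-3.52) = -159.79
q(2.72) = -7.86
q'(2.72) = -27.51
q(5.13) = -217.67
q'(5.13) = -164.03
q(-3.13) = 155.44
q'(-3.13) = -130.99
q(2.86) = -12.06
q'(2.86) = -32.58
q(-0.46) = -0.69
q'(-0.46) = -7.34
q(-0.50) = -0.38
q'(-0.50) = -8.25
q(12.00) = -4166.00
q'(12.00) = -1127.00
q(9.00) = -1613.00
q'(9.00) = -602.00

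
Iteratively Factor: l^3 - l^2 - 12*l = (l)*(l^2 - l - 12) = l*(l - 4)*(l + 3)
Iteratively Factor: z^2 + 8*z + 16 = (z + 4)*(z + 4)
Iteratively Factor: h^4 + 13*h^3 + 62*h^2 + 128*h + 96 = (h + 4)*(h^3 + 9*h^2 + 26*h + 24) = (h + 4)^2*(h^2 + 5*h + 6) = (h + 3)*(h + 4)^2*(h + 2)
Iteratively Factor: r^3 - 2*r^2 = (r)*(r^2 - 2*r) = r^2*(r - 2)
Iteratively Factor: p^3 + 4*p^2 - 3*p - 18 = (p + 3)*(p^2 + p - 6) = (p - 2)*(p + 3)*(p + 3)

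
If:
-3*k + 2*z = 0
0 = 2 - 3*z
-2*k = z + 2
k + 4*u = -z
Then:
No Solution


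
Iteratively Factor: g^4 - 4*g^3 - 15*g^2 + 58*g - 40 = (g - 2)*(g^3 - 2*g^2 - 19*g + 20) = (g - 5)*(g - 2)*(g^2 + 3*g - 4) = (g - 5)*(g - 2)*(g - 1)*(g + 4)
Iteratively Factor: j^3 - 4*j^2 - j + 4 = (j - 1)*(j^2 - 3*j - 4) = (j - 1)*(j + 1)*(j - 4)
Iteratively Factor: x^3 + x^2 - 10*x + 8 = (x + 4)*(x^2 - 3*x + 2) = (x - 1)*(x + 4)*(x - 2)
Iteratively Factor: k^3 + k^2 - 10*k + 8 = (k + 4)*(k^2 - 3*k + 2) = (k - 1)*(k + 4)*(k - 2)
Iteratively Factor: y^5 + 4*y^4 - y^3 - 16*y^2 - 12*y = (y + 3)*(y^4 + y^3 - 4*y^2 - 4*y) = (y + 1)*(y + 3)*(y^3 - 4*y) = (y - 2)*(y + 1)*(y + 3)*(y^2 + 2*y) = (y - 2)*(y + 1)*(y + 2)*(y + 3)*(y)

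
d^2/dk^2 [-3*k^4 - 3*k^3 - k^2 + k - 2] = -36*k^2 - 18*k - 2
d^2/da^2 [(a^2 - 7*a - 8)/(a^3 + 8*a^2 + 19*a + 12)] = 2*(a^3 - 24*a^2 - 204*a - 380)/(a^6 + 21*a^5 + 183*a^4 + 847*a^3 + 2196*a^2 + 3024*a + 1728)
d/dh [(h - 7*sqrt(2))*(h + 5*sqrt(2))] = 2*h - 2*sqrt(2)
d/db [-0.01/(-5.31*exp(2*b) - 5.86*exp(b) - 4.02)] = (-0.1062*exp(b) - 0.0586)*exp(b)/(5.31*exp(2*b) + 5.86*exp(b) + 4.02)^2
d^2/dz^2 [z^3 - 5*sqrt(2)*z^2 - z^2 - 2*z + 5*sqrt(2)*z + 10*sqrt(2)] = 6*z - 10*sqrt(2) - 2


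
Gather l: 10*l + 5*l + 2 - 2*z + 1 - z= 15*l - 3*z + 3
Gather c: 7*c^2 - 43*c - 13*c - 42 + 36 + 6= 7*c^2 - 56*c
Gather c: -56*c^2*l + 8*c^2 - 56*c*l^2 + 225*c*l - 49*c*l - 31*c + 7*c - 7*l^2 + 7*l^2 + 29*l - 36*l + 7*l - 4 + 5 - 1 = c^2*(8 - 56*l) + c*(-56*l^2 + 176*l - 24)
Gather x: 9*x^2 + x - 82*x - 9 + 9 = 9*x^2 - 81*x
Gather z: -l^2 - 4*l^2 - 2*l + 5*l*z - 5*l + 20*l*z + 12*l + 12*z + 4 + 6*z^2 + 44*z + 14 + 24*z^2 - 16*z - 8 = -5*l^2 + 5*l + 30*z^2 + z*(25*l + 40) + 10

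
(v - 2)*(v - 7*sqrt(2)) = v^2 - 7*sqrt(2)*v - 2*v + 14*sqrt(2)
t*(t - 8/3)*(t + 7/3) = t^3 - t^2/3 - 56*t/9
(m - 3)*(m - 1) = m^2 - 4*m + 3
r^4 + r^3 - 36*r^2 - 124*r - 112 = (r - 7)*(r + 2)^2*(r + 4)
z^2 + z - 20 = (z - 4)*(z + 5)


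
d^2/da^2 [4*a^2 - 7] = 8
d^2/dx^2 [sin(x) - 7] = -sin(x)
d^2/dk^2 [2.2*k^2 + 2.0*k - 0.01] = 4.40000000000000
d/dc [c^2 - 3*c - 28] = 2*c - 3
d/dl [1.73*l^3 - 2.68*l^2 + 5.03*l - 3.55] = 5.19*l^2 - 5.36*l + 5.03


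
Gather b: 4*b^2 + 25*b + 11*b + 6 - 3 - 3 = 4*b^2 + 36*b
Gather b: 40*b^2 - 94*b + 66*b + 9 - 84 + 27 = 40*b^2 - 28*b - 48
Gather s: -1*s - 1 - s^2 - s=-s^2 - 2*s - 1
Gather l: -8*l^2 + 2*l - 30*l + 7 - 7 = -8*l^2 - 28*l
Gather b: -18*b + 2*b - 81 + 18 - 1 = -16*b - 64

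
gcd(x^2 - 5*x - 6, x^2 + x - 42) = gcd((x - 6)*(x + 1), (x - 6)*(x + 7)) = x - 6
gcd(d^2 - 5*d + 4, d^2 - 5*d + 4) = d^2 - 5*d + 4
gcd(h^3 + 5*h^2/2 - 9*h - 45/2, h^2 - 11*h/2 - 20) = h + 5/2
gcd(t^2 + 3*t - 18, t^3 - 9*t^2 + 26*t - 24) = t - 3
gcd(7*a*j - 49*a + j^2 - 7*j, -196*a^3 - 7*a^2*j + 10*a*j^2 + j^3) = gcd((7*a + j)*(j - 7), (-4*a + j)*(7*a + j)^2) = 7*a + j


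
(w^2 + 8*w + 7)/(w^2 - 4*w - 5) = (w + 7)/(w - 5)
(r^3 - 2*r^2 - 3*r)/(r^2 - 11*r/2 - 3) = 2*r*(-r^2 + 2*r + 3)/(-2*r^2 + 11*r + 6)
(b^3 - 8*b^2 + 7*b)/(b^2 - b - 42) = b*(b - 1)/(b + 6)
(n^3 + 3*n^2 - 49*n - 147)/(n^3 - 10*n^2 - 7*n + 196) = (n^2 + 10*n + 21)/(n^2 - 3*n - 28)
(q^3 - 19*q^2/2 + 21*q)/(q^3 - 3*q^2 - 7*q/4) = 2*(q - 6)/(2*q + 1)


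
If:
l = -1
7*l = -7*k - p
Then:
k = 1 - p/7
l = -1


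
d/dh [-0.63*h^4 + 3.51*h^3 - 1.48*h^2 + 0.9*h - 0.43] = -2.52*h^3 + 10.53*h^2 - 2.96*h + 0.9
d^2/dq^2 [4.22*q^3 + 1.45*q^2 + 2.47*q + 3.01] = 25.32*q + 2.9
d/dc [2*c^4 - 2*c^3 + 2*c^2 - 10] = 2*c*(4*c^2 - 3*c + 2)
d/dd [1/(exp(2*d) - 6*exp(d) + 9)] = 2*(3 - exp(d))*exp(d)/(exp(2*d) - 6*exp(d) + 9)^2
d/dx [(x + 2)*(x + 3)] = 2*x + 5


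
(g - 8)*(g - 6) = g^2 - 14*g + 48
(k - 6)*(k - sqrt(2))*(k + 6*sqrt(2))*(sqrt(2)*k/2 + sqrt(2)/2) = sqrt(2)*k^4/2 - 5*sqrt(2)*k^3/2 + 5*k^3 - 25*k^2 - 9*sqrt(2)*k^2 - 30*k + 30*sqrt(2)*k + 36*sqrt(2)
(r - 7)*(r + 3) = r^2 - 4*r - 21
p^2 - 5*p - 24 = (p - 8)*(p + 3)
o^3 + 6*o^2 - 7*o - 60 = (o - 3)*(o + 4)*(o + 5)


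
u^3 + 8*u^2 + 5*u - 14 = (u - 1)*(u + 2)*(u + 7)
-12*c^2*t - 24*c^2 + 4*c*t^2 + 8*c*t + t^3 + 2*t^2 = (-2*c + t)*(6*c + t)*(t + 2)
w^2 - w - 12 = (w - 4)*(w + 3)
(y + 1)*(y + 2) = y^2 + 3*y + 2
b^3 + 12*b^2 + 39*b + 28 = (b + 1)*(b + 4)*(b + 7)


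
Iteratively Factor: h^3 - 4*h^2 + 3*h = (h)*(h^2 - 4*h + 3) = h*(h - 1)*(h - 3)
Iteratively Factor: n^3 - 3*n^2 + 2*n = (n - 1)*(n^2 - 2*n) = (n - 2)*(n - 1)*(n)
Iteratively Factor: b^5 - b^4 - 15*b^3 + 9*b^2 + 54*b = (b)*(b^4 - b^3 - 15*b^2 + 9*b + 54) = b*(b - 3)*(b^3 + 2*b^2 - 9*b - 18) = b*(b - 3)*(b + 2)*(b^2 - 9) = b*(b - 3)^2*(b + 2)*(b + 3)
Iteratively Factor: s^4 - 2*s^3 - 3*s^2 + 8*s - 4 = (s - 1)*(s^3 - s^2 - 4*s + 4) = (s - 2)*(s - 1)*(s^2 + s - 2) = (s - 2)*(s - 1)^2*(s + 2)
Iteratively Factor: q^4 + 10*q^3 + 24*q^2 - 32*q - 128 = (q - 2)*(q^3 + 12*q^2 + 48*q + 64) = (q - 2)*(q + 4)*(q^2 + 8*q + 16) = (q - 2)*(q + 4)^2*(q + 4)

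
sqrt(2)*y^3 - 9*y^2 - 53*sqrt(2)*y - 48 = (y - 8*sqrt(2))*(y + 3*sqrt(2))*(sqrt(2)*y + 1)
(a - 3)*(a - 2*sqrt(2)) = a^2 - 3*a - 2*sqrt(2)*a + 6*sqrt(2)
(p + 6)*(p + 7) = p^2 + 13*p + 42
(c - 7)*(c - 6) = c^2 - 13*c + 42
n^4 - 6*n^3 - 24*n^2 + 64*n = n*(n - 8)*(n - 2)*(n + 4)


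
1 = 1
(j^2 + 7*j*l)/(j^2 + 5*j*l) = (j + 7*l)/(j + 5*l)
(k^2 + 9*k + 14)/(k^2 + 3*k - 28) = (k + 2)/(k - 4)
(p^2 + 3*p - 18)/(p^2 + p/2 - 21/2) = 2*(p + 6)/(2*p + 7)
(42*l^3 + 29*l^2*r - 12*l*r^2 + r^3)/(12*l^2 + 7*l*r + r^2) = (42*l^3 + 29*l^2*r - 12*l*r^2 + r^3)/(12*l^2 + 7*l*r + r^2)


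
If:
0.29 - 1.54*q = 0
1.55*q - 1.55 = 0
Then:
No Solution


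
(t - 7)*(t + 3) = t^2 - 4*t - 21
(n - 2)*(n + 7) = n^2 + 5*n - 14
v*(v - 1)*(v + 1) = v^3 - v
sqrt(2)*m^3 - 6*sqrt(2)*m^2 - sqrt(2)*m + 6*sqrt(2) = (m - 6)*(m - 1)*(sqrt(2)*m + sqrt(2))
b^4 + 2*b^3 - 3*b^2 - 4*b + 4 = (b - 1)^2*(b + 2)^2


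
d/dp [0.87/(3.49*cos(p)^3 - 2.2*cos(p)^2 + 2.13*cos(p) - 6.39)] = (9.1089*cos(p)^2 - 3.828*cos(p) + 1.8531)*sin(p)/(3.49*cos(p)^3 - 2.2*cos(p)^2 + 2.13*cos(p) - 6.39)^2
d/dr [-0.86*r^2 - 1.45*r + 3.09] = -1.72*r - 1.45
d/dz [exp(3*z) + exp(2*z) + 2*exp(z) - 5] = (3*exp(2*z) + 2*exp(z) + 2)*exp(z)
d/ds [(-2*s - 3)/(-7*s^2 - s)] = (-14*s^2 - 42*s - 3)/(s^2*(49*s^2 + 14*s + 1))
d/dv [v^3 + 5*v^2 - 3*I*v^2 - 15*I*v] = 3*v^2 + v*(10 - 6*I) - 15*I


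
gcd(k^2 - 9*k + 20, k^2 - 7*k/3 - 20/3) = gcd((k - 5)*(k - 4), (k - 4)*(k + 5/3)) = k - 4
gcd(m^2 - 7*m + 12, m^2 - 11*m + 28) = m - 4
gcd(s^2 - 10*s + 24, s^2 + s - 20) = s - 4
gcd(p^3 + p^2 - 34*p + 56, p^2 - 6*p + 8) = p^2 - 6*p + 8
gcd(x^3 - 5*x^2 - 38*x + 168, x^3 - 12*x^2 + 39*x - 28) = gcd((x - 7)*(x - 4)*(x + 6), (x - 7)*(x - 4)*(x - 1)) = x^2 - 11*x + 28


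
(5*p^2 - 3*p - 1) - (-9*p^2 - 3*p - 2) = 14*p^2 + 1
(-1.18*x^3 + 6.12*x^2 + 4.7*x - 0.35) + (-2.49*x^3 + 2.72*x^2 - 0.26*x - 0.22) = -3.67*x^3 + 8.84*x^2 + 4.44*x - 0.57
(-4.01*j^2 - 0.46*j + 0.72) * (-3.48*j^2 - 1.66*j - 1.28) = 13.9548*j^4 + 8.2574*j^3 + 3.3908*j^2 - 0.6064*j - 0.9216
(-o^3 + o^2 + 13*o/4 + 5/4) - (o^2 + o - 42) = -o^3 + 9*o/4 + 173/4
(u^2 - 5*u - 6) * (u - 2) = u^3 - 7*u^2 + 4*u + 12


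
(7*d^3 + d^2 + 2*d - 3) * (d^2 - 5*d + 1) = 7*d^5 - 34*d^4 + 4*d^3 - 12*d^2 + 17*d - 3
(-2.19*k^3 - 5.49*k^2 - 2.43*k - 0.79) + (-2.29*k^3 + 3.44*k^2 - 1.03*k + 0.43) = -4.48*k^3 - 2.05*k^2 - 3.46*k - 0.36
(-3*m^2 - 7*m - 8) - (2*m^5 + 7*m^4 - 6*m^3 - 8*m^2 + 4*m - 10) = -2*m^5 - 7*m^4 + 6*m^3 + 5*m^2 - 11*m + 2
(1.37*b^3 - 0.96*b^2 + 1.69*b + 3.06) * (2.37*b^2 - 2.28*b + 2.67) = 3.2469*b^5 - 5.3988*b^4 + 9.852*b^3 + 0.8358*b^2 - 2.4645*b + 8.1702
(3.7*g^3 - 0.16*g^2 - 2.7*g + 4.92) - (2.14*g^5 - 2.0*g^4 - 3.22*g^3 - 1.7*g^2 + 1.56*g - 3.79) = -2.14*g^5 + 2.0*g^4 + 6.92*g^3 + 1.54*g^2 - 4.26*g + 8.71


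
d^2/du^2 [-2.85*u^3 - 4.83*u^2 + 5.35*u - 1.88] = -17.1*u - 9.66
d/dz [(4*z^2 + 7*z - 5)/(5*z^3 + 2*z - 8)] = ((8*z + 7)*(5*z^3 + 2*z - 8) - (15*z^2 + 2)*(4*z^2 + 7*z - 5))/(5*z^3 + 2*z - 8)^2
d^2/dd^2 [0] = 0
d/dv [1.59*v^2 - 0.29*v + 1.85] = 3.18*v - 0.29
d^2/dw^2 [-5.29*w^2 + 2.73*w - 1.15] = -10.5800000000000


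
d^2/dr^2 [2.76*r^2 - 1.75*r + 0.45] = 5.52000000000000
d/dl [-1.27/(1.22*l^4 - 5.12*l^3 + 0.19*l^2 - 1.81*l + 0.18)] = (6.1976*l^3 - 19.5072*l^2 + 0.4826*l - 2.2987)/(1.22*l^4 - 5.12*l^3 + 0.19*l^2 - 1.81*l + 0.18)^2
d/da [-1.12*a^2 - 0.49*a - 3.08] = -2.24*a - 0.49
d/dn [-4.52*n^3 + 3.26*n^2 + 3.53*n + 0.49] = -13.56*n^2 + 6.52*n + 3.53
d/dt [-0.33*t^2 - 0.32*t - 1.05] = -0.66*t - 0.32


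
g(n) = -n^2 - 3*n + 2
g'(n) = -2*n - 3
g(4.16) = -27.79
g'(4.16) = -11.32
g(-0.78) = 3.73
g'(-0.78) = -1.44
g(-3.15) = 1.53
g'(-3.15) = 3.30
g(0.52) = 0.17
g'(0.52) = -4.04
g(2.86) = -14.76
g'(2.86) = -8.72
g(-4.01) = -2.05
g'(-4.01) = 5.02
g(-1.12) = 4.11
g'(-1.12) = -0.76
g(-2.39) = 3.46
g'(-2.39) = 1.78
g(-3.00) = 2.00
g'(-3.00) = 3.00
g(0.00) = 2.00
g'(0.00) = -3.00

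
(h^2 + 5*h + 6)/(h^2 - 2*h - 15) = (h + 2)/(h - 5)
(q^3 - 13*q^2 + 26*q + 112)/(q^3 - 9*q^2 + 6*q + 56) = (q - 8)/(q - 4)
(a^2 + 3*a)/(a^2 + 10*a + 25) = a*(a + 3)/(a^2 + 10*a + 25)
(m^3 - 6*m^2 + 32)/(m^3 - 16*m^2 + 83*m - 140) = (m^2 - 2*m - 8)/(m^2 - 12*m + 35)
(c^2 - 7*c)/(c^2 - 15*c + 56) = c/(c - 8)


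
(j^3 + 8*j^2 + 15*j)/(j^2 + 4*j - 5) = j*(j + 3)/(j - 1)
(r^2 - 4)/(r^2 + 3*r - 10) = (r + 2)/(r + 5)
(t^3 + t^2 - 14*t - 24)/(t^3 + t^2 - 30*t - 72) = (t^2 - 2*t - 8)/(t^2 - 2*t - 24)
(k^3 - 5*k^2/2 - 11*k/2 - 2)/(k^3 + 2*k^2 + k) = (k^2 - 7*k/2 - 2)/(k*(k + 1))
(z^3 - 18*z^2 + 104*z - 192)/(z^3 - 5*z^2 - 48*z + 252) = (z^2 - 12*z + 32)/(z^2 + z - 42)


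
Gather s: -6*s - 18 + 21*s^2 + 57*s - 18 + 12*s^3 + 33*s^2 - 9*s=12*s^3 + 54*s^2 + 42*s - 36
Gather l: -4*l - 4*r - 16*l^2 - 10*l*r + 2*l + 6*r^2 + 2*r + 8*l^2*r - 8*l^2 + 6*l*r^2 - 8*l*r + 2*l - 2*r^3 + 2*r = l^2*(8*r - 24) + l*(6*r^2 - 18*r) - 2*r^3 + 6*r^2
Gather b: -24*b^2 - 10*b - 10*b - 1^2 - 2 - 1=-24*b^2 - 20*b - 4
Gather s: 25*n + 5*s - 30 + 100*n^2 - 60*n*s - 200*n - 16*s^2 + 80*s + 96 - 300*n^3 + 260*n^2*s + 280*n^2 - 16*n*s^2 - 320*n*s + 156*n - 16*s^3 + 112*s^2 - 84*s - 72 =-300*n^3 + 380*n^2 - 19*n - 16*s^3 + s^2*(96 - 16*n) + s*(260*n^2 - 380*n + 1) - 6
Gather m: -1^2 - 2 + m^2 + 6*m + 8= m^2 + 6*m + 5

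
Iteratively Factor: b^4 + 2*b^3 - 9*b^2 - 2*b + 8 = (b + 4)*(b^3 - 2*b^2 - b + 2) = (b + 1)*(b + 4)*(b^2 - 3*b + 2) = (b - 2)*(b + 1)*(b + 4)*(b - 1)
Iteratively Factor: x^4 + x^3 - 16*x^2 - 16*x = (x - 4)*(x^3 + 5*x^2 + 4*x) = (x - 4)*(x + 4)*(x^2 + x) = x*(x - 4)*(x + 4)*(x + 1)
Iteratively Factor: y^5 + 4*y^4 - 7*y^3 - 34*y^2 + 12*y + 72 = (y + 3)*(y^4 + y^3 - 10*y^2 - 4*y + 24) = (y + 3)^2*(y^3 - 2*y^2 - 4*y + 8) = (y + 2)*(y + 3)^2*(y^2 - 4*y + 4) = (y - 2)*(y + 2)*(y + 3)^2*(y - 2)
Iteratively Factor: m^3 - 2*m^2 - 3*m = (m + 1)*(m^2 - 3*m) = (m - 3)*(m + 1)*(m)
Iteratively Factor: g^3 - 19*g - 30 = (g + 3)*(g^2 - 3*g - 10) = (g + 2)*(g + 3)*(g - 5)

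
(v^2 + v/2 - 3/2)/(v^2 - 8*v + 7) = (v + 3/2)/(v - 7)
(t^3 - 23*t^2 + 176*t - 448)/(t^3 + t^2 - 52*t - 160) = (t^2 - 15*t + 56)/(t^2 + 9*t + 20)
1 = 1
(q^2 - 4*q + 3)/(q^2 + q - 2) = (q - 3)/(q + 2)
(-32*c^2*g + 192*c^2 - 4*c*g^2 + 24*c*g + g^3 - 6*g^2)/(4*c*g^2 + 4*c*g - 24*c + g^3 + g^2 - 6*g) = (-8*c*g + 48*c + g^2 - 6*g)/(g^2 + g - 6)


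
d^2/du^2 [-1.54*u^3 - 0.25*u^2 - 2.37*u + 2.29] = -9.24*u - 0.5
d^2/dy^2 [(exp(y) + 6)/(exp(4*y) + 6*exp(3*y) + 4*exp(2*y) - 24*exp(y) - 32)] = (9*exp(6*y) + 126*exp(5*y) + 440*exp(4*y) + 256*exp(3*y) + 240*exp(2*y) + 2336*exp(y) - 896)*exp(y)/(exp(10*y) + 14*exp(9*y) + 60*exp(8*y) - 8*exp(7*y) - 688*exp(6*y) - 1248*exp(5*y) + 1856*exp(4*y) + 6784*exp(3*y) + 1536*exp(2*y) - 10240*exp(y) - 8192)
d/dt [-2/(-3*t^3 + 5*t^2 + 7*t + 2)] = 2*(-9*t^2 + 10*t + 7)/(-3*t^3 + 5*t^2 + 7*t + 2)^2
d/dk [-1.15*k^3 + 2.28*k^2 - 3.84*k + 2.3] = -3.45*k^2 + 4.56*k - 3.84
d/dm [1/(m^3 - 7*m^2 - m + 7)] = (-3*m^2 + 14*m + 1)/(m^3 - 7*m^2 - m + 7)^2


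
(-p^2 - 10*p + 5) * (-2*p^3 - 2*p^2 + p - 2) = 2*p^5 + 22*p^4 + 9*p^3 - 18*p^2 + 25*p - 10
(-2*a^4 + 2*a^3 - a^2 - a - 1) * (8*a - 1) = -16*a^5 + 18*a^4 - 10*a^3 - 7*a^2 - 7*a + 1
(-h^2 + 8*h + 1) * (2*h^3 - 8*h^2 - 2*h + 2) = -2*h^5 + 24*h^4 - 60*h^3 - 26*h^2 + 14*h + 2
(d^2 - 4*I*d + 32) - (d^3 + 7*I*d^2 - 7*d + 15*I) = -d^3 + d^2 - 7*I*d^2 + 7*d - 4*I*d + 32 - 15*I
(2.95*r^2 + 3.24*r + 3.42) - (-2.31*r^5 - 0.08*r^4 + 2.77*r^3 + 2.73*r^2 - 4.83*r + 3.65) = 2.31*r^5 + 0.08*r^4 - 2.77*r^3 + 0.22*r^2 + 8.07*r - 0.23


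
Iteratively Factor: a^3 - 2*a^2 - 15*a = (a + 3)*(a^2 - 5*a) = (a - 5)*(a + 3)*(a)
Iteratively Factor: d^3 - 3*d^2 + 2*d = (d - 2)*(d^2 - d) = d*(d - 2)*(d - 1)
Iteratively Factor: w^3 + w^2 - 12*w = (w + 4)*(w^2 - 3*w) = w*(w + 4)*(w - 3)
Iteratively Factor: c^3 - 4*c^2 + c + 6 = (c - 3)*(c^2 - c - 2) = (c - 3)*(c - 2)*(c + 1)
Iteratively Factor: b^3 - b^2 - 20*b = (b)*(b^2 - b - 20) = b*(b + 4)*(b - 5)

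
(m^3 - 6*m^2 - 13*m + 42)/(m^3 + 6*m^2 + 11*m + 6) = (m^2 - 9*m + 14)/(m^2 + 3*m + 2)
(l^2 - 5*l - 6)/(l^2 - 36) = (l + 1)/(l + 6)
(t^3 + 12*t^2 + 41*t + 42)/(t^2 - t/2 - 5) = 2*(t^2 + 10*t + 21)/(2*t - 5)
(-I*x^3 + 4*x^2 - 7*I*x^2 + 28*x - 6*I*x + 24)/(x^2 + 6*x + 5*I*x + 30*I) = (-I*x^2 + x*(4 - I) + 4)/(x + 5*I)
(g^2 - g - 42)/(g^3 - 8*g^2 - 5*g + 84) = (g + 6)/(g^2 - g - 12)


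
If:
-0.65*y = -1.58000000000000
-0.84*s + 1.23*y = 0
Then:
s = 3.56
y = 2.43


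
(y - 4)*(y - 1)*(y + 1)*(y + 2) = y^4 - 2*y^3 - 9*y^2 + 2*y + 8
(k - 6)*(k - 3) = k^2 - 9*k + 18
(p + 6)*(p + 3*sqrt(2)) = p^2 + 3*sqrt(2)*p + 6*p + 18*sqrt(2)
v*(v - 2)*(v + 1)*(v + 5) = v^4 + 4*v^3 - 7*v^2 - 10*v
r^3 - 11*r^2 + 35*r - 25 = (r - 5)^2*(r - 1)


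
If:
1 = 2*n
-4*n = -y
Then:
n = 1/2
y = 2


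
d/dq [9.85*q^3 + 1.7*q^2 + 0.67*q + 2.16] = 29.55*q^2 + 3.4*q + 0.67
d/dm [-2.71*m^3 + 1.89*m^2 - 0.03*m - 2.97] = -8.13*m^2 + 3.78*m - 0.03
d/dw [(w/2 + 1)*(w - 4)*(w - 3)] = 3*w^2/2 - 5*w - 1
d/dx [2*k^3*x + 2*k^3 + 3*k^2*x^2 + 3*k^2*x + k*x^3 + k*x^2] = k*(2*k^2 + 6*k*x + 3*k + 3*x^2 + 2*x)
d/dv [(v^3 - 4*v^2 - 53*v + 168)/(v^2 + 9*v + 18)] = (v^4 + 18*v^3 + 71*v^2 - 480*v - 2466)/(v^4 + 18*v^3 + 117*v^2 + 324*v + 324)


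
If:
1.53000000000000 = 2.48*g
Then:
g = 0.62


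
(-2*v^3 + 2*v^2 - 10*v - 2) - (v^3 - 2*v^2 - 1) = -3*v^3 + 4*v^2 - 10*v - 1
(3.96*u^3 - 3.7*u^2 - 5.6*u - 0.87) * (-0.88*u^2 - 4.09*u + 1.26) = -3.4848*u^5 - 12.9404*u^4 + 25.0506*u^3 + 19.0076*u^2 - 3.4977*u - 1.0962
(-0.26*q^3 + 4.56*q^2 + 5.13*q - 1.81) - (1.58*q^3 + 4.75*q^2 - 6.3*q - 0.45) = -1.84*q^3 - 0.19*q^2 + 11.43*q - 1.36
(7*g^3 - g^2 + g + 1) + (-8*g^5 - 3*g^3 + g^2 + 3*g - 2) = -8*g^5 + 4*g^3 + 4*g - 1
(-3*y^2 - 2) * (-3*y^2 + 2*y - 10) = 9*y^4 - 6*y^3 + 36*y^2 - 4*y + 20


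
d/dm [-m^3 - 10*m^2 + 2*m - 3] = -3*m^2 - 20*m + 2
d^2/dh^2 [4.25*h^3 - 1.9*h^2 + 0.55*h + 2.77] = 25.5*h - 3.8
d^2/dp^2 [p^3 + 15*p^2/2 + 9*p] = 6*p + 15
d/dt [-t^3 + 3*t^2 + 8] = 3*t*(2 - t)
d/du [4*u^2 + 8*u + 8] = 8*u + 8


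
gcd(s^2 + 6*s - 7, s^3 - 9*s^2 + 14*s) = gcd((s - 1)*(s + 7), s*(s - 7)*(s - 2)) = 1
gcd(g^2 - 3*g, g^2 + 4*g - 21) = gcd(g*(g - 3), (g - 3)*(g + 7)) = g - 3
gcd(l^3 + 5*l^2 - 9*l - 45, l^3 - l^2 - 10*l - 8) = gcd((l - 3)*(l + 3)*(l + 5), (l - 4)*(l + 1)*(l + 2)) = 1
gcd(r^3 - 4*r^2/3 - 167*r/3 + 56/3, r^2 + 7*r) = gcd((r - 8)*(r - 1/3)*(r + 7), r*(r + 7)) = r + 7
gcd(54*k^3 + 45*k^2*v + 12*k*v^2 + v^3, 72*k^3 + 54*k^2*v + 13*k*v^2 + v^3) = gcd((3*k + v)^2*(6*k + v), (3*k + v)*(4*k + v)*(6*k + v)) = 18*k^2 + 9*k*v + v^2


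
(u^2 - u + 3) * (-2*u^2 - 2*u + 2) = -2*u^4 - 2*u^2 - 8*u + 6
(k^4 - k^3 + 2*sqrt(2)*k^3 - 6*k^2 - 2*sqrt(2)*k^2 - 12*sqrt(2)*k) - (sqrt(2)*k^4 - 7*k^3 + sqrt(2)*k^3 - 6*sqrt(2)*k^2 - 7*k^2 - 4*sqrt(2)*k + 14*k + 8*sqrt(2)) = -sqrt(2)*k^4 + k^4 + sqrt(2)*k^3 + 6*k^3 + k^2 + 4*sqrt(2)*k^2 - 14*k - 8*sqrt(2)*k - 8*sqrt(2)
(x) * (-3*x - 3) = -3*x^2 - 3*x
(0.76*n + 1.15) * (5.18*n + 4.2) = 3.9368*n^2 + 9.149*n + 4.83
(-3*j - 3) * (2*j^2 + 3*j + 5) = -6*j^3 - 15*j^2 - 24*j - 15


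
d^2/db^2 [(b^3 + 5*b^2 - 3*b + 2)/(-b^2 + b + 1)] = 8*(-b^3 - 6*b^2 + 3*b - 3)/(b^6 - 3*b^5 + 5*b^3 - 3*b - 1)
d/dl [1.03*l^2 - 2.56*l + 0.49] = 2.06*l - 2.56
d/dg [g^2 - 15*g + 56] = 2*g - 15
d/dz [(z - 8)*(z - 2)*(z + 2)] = 3*z^2 - 16*z - 4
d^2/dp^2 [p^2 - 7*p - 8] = 2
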